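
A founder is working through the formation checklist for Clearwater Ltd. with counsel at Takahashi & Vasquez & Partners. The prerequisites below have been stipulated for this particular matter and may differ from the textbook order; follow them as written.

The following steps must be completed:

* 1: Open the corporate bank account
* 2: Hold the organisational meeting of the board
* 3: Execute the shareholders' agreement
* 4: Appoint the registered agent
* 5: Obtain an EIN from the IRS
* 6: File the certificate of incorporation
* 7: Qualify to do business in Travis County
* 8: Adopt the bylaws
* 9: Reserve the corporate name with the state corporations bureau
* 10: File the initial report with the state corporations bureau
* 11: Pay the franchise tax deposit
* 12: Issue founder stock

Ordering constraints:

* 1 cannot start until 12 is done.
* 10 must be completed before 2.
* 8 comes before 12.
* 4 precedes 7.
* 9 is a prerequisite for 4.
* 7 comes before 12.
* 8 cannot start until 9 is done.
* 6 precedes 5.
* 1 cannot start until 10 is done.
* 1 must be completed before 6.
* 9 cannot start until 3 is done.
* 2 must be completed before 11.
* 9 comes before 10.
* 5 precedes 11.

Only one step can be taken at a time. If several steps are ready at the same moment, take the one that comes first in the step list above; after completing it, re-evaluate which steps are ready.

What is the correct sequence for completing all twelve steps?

3 → 9 → 4 → 7 → 8 → 10 → 2 → 12 → 1 → 6 → 5 → 11

Only 3 has no prerequisites, so it is first.
9 needed 3, now all done → 9.
Ready: 4, 8 and 10. 4 is listed earlier → 4.
7 now also ready, so the ready set is {7, 8, 10}; 7 is listed earlier → 7.
8 and 10 are both available; 8 is listed earlier → 8.
Ready: 10 and 12. 10 is listed earlier → 10.
2 now also ready, so the ready set is {2, 12}; 2 is listed earlier → 2.
Next only 12 has its prerequisites met → 12.
1 needed 10 and 12, now all done → 1.
6 needed 1, now all done → 6.
5 needed 6, now all done → 5.
That leaves 11 as the only ready step → 11.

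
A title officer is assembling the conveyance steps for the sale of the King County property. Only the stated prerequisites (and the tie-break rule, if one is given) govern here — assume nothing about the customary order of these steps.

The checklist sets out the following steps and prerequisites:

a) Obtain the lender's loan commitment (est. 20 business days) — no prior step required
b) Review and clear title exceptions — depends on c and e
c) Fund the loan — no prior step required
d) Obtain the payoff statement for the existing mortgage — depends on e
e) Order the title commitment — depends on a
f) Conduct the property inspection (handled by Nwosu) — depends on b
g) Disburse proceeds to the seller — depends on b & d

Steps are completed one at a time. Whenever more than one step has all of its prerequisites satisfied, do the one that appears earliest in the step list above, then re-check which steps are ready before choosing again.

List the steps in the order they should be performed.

a, c, e, b, d, f, g

a and c have no prerequisites; a is listed earlier, so a is first.
Ready: c and e. c is listed earlier → c.
e needed a, now all done → e.
Ready: b and d. b is listed earlier → b.
f now also ready, so the ready set is {d, f}; d is listed earlier → d.
Ready: f and g. f is listed earlier → f.
g needed b and d, now all done → g.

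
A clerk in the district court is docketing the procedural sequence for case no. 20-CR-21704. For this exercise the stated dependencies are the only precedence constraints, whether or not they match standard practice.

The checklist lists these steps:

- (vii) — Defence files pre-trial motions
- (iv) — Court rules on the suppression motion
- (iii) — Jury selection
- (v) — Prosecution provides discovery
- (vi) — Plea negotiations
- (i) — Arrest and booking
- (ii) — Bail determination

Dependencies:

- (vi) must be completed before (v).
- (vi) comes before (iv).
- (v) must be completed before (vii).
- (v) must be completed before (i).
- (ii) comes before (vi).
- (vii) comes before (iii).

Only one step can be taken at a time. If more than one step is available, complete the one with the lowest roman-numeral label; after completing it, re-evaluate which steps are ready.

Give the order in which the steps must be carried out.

(ii) (vi) (iv) (v) (i) (vii) (iii)

(ii) is the only step with nothing outstanding, so it goes first.
(vi) needed (ii), now all done → (vi).
(iv) and (v) are both available; (iv) has the earlier label → (iv).
(v) is the only step now ready → (v).
Ready: (i) and (vii). (i) has the earlier label → (i).
(vii) is the only step now ready → (vii).
(iii) needed (vii), now all done → (iii).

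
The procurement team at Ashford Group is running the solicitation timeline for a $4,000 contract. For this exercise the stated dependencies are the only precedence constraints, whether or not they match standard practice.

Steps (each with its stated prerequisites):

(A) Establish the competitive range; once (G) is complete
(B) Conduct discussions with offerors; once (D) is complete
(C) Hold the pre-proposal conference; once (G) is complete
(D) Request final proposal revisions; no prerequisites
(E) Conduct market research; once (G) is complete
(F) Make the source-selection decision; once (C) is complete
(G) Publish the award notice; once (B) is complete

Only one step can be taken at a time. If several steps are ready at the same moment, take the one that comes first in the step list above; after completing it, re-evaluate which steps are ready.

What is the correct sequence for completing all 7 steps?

(D) (B) (G) (A) (C) (E) (F)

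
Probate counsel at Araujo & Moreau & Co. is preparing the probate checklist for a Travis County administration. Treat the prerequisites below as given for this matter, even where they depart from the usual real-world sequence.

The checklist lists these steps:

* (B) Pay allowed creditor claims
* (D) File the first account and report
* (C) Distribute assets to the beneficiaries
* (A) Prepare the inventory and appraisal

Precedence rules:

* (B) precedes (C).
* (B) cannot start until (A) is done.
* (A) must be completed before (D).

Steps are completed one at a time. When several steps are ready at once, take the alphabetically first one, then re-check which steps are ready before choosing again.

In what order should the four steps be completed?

(A) has no prerequisites → (A) first.
Ready: (B) and (D). (B) has the earlier label → (B).
(C) now also ready, so the ready set is {(C), (D)}; (C) has the earlier label → (C).
Next only (D) has its prerequisites met → (D).

(A) → (B) → (C) → (D)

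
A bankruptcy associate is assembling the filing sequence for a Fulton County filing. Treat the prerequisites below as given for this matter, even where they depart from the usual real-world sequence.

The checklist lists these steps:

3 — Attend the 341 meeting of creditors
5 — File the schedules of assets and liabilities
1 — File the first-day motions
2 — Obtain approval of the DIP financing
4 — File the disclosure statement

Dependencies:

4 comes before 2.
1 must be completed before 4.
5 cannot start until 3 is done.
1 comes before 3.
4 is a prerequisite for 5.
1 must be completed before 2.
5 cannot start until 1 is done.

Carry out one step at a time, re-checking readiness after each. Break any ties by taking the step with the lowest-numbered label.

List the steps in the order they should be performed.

1, 3, 4, 2, 5

Only 1 has no prerequisites, so it is first.
Now 3 and 4 have their prerequisites met. 3 has the earlier label, so 3 next.
4 needed 1, now all done → 4.
Ready: 2 and 5. 2 has the earlier label → 2.
Next only 5 has its prerequisites met → 5.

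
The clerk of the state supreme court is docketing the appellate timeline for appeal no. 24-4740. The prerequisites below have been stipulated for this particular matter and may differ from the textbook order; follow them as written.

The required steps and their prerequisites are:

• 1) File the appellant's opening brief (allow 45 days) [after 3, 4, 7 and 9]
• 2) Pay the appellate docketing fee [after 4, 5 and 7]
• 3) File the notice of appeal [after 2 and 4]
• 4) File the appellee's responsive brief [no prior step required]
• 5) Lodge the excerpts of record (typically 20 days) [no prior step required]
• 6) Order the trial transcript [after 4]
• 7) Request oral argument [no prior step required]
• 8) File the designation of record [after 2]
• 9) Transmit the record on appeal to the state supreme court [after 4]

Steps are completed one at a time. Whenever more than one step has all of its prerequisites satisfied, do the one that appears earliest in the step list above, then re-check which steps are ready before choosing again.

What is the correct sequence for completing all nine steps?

4 → 5 → 6 → 7 → 2 → 3 → 8 → 9 → 1

Nothing is required for 4, 5 and 7. 4 is listed earlier → 4 first.
Ready: 5, 6, 7 and 9. 5 is listed earlier → 5.
Now 6, 7 and 9 have their prerequisites met. 6 is listed earlier, so 6 next.
Ready: 7 and 9. 7 is listed earlier → 7.
2 and 9 are both available; 2 is listed earlier → 2.
Now 3, 8 and 9 have their prerequisites met. 3 is listed earlier, so 3 next.
8 and 9 are both available; 8 is listed earlier → 8.
That leaves 9 as the only ready step → 9.
1 needed 3, 4, 7 and 9, now all done → 1.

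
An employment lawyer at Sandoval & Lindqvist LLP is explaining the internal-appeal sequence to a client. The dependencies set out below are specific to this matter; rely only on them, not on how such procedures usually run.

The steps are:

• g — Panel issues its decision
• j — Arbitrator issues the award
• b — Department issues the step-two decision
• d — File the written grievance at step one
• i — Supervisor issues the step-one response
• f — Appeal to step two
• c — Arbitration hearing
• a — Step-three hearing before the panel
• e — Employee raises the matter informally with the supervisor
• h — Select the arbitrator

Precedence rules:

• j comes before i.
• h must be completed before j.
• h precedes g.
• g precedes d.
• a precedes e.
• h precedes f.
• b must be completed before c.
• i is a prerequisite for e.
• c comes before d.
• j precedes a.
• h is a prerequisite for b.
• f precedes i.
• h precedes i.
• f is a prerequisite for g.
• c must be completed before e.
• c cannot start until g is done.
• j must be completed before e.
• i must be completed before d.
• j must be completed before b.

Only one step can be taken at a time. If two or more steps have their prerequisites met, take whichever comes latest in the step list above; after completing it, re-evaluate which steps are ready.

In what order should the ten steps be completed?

h f j a i b g c e d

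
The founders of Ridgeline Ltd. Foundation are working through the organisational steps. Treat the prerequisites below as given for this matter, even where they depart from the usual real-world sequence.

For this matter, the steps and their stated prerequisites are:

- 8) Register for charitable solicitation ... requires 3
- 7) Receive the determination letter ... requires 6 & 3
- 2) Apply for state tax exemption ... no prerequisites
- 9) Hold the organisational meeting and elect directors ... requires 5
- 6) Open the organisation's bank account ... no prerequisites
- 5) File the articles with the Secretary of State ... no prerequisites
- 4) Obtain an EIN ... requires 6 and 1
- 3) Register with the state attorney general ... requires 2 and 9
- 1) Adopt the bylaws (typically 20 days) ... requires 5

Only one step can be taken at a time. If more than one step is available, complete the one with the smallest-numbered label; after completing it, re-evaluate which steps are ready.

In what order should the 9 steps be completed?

2, 5, 1, 6, 4, 9, 3, 7, 8

2, 5 and 6 have no prerequisites; 2 has the earlier label, so 2 is first.
Now 5 and 6 have their prerequisites met. 5 has the earlier label, so 5 next.
1, 6 and 9 are all available; 1 has the earlier label → 1.
Ready: 6 and 9. 6 has the earlier label → 6.
Now 4 and 9 have their prerequisites met. 4 has the earlier label, so 4 next.
That leaves 9 as the only ready step → 9.
That leaves 3 as the only ready step → 3.
Now 7 and 8 have their prerequisites met. 7 has the earlier label, so 7 next.
Next only 8 has its prerequisites met → 8.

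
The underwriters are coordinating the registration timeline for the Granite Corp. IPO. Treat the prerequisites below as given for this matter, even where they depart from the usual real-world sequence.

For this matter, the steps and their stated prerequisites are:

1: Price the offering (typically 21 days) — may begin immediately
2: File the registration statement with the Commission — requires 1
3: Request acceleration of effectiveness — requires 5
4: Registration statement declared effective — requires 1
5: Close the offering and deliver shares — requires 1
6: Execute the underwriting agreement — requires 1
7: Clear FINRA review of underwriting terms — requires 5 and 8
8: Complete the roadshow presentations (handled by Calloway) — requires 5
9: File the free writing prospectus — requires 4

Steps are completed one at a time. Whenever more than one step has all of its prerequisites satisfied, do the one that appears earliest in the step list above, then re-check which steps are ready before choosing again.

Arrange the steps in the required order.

1 → 2 → 4 → 5 → 3 → 6 → 8 → 7 → 9

Only 1 has no prerequisites, so it is first.
2, 4, 5 and 6 are all available; 2 is listed earlier → 2.
4, 5 and 6 are all available; 4 is listed earlier → 4.
9 now also ready, so the ready set is {5, 6, 9}; 5 is listed earlier → 5.
Ready: 3, 6, 8 and 9. 3 is listed earlier → 3.
Now 6, 8 and 9 have their prerequisites met. 6 is listed earlier, so 6 next.
Now 8 and 9 have their prerequisites met. 8 is listed earlier, so 8 next.
7 now also ready, so the ready set is {7, 9}; 7 is listed earlier → 7.
9 needed 4, now all done → 9.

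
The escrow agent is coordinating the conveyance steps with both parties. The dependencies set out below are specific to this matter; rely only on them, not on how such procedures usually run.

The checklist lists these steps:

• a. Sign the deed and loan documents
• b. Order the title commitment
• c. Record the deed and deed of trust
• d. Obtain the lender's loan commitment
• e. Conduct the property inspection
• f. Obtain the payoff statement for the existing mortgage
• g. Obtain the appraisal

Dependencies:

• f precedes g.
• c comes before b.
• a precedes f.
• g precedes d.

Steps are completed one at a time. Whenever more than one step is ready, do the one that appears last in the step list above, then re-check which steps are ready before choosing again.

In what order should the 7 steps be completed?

Nothing is required for e, c and a. e is listed later → e first.
c and a are both available; c is listed later → c.
b now also ready, so the ready set is {b, a}; b is listed later → b.
a is the only step now ready → a.
f needed a, now all done → f.
g needed f, now all done → g.
Next only d has its prerequisites met → d.

e c b a f g d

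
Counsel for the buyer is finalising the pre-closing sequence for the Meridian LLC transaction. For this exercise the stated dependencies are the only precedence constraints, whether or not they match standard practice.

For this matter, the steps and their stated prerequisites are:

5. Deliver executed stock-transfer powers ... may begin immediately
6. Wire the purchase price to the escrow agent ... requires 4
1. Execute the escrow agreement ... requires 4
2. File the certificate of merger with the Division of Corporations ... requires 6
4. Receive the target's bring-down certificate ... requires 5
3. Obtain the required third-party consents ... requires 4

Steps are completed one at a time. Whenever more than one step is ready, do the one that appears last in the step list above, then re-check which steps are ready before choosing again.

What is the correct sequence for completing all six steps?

Only 5 has no prerequisites, so it is first.
4 needed 5, now all done → 4.
3, 1 and 6 are all available; 3 is listed later → 3.
Ready: 1 and 6. 1 is listed later → 1.
6 needed 4, now all done → 6.
2 needed 6, now all done → 2.

5, 4, 3, 1, 6, 2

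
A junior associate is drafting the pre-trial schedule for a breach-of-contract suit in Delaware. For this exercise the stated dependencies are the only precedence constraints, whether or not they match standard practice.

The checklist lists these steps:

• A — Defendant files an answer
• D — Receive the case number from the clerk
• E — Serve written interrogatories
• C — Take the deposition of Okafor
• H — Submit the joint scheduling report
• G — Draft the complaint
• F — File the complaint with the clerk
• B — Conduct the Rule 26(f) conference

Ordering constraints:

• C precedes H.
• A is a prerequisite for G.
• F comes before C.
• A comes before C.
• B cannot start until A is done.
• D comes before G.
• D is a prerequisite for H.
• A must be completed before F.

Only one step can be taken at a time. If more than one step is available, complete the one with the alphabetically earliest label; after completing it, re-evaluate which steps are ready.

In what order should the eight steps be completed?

Nothing is required for A, D and E. A has the earlier label → A first.
B, D, E and F are all available; B has the earlier label → B.
Ready: D, E and F. D has the earlier label → D.
Now E, F and G have their prerequisites met. E has the earlier label, so E next.
F and G are both available; F has the earlier label → F.
Ready: C and G. C has the earlier label → C.
Ready: G and H. G has the earlier label → G.
H needed C and D, now all done → H.

A, B, D, E, F, C, G, H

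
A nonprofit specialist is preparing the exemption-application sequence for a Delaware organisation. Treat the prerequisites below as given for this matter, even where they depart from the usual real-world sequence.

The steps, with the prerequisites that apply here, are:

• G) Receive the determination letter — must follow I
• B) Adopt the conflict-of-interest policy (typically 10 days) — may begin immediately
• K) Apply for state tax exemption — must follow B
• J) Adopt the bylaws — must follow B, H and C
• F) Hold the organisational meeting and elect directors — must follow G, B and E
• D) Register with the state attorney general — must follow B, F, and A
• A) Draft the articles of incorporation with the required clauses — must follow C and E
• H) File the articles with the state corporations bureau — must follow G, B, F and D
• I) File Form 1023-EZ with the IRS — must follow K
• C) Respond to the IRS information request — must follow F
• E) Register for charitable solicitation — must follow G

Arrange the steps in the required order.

B K I G E F C A D H J

Only B has no prerequisites, so it is first.
K needed B, now all done → K.
That leaves I as the only ready step → I.
G needed I, now all done → G.
That leaves E as the only ready step → E.
F needed G, B and E, now all done → F.
C needed F, now all done → C.
That leaves A as the only ready step → A.
D is the only step now ready → D.
Next only H has its prerequisites met → H.
J needed B, H and C, now all done → J.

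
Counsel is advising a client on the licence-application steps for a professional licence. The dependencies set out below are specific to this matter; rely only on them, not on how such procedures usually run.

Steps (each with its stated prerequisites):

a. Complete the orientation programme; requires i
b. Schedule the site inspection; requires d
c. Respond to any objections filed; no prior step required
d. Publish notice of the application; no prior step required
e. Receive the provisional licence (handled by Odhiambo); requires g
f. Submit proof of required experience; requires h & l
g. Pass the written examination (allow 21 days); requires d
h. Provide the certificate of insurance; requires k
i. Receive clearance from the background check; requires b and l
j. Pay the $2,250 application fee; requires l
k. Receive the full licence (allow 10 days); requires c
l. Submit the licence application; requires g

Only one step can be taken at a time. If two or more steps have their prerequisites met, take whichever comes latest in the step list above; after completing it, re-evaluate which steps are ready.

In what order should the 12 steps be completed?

d and c have no prerequisites; d is listed later, so d is first.
g, c and b are all available; g is listed later → g.
Ready: l, e, c and b. l is listed later → l.
j, e, c and b are all available; j is listed later → j.
e, c and b are all available; e is listed later → e.
Now c and b have their prerequisites met. c is listed later, so c next.
k now also ready, so the ready set is {k, b}; k is listed later → k.
Now h and b have their prerequisites met. h is listed later, so h next.
f now also ready, so the ready set is {f, b}; f is listed later → f.
b needed d, now all done → b.
i needed l and b, now all done → i.
That leaves a as the only ready step → a.

d g l j e c k h f b i a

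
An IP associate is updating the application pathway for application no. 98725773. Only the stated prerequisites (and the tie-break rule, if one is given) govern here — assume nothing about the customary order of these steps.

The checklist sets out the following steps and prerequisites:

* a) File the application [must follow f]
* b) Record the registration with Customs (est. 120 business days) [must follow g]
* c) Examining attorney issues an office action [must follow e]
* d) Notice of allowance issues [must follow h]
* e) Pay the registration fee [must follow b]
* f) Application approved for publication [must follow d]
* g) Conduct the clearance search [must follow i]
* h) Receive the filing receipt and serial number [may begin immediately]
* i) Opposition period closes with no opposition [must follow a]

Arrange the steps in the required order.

Only h has no prerequisites, so it is first.
d needed h, now all done → d.
That leaves f as the only ready step → f.
Next only a has its prerequisites met → a.
Next only i has its prerequisites met → i.
g needed i, now all done → g.
That leaves b as the only ready step → b.
That leaves e as the only ready step → e.
c is the only step now ready → c.

h, d, f, a, i, g, b, e, c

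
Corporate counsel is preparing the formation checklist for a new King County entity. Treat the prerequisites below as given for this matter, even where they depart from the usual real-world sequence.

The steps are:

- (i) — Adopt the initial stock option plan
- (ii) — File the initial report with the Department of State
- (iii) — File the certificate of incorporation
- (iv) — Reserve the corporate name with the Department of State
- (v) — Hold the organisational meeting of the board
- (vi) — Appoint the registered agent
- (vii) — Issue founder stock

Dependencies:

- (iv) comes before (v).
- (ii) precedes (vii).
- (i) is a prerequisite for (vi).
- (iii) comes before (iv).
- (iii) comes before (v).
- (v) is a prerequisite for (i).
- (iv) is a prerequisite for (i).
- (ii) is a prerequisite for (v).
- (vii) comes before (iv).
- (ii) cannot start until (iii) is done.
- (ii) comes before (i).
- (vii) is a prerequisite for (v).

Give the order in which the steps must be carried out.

Only (iii) has no prerequisites, so it is first.
(ii) needed (iii), now all done → (ii).
Next only (vii) has its prerequisites met → (vii).
(iv) needed (iii) and (vii), now all done → (iv).
(v) needed (ii), (iii), (iv) and (vii), now all done → (v).
(i) needed (ii), (iv) and (v), now all done → (i).
Next only (vi) has its prerequisites met → (vi).

(iii) (ii) (vii) (iv) (v) (i) (vi)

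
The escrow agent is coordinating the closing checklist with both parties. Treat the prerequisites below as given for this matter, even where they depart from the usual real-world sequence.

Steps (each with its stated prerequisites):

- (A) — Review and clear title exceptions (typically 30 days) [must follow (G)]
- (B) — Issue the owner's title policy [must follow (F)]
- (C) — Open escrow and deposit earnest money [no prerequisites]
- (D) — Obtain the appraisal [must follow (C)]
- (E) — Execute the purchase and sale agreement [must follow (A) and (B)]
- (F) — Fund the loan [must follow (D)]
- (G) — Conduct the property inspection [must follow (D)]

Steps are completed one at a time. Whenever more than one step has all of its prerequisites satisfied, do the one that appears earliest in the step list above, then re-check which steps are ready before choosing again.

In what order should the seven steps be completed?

(C) has no prerequisites → (C) first.
(D) needed (C), now all done → (D).
Now (F) and (G) have their prerequisites met. (F) is listed earlier, so (F) next.
Now (B) and (G) have their prerequisites met. (B) is listed earlier, so (B) next.
(G) needed (D), now all done → (G).
That leaves (A) as the only ready step → (A).
(E) needed (A) and (B), now all done → (E).

(C) (D) (F) (B) (G) (A) (E)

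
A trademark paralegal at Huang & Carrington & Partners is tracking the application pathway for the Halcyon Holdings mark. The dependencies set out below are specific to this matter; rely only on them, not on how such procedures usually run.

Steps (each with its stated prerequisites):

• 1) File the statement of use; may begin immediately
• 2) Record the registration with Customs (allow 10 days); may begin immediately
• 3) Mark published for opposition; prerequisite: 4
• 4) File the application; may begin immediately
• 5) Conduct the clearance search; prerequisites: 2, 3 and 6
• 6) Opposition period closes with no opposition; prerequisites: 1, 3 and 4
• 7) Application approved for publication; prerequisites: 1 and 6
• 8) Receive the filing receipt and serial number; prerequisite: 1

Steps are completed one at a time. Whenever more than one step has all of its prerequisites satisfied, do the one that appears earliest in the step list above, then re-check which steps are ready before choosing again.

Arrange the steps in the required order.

1, 2, 4, 3, 6, 5, 7, 8

Nothing is required for 1, 2 and 4. 1 is listed earlier → 1 first.
Ready: 2, 4 and 8. 2 is listed earlier → 2.
Now 4 and 8 have their prerequisites met. 4 is listed earlier, so 4 next.
3 now also ready, so the ready set is {3, 8}; 3 is listed earlier → 3.
6 and 8 are both available; 6 is listed earlier → 6.
5 and 7 now also ready, so the ready set is {5, 7, 8}; 5 is listed earlier → 5.
Now 7 and 8 have their prerequisites met. 7 is listed earlier, so 7 next.
That leaves 8 as the only ready step → 8.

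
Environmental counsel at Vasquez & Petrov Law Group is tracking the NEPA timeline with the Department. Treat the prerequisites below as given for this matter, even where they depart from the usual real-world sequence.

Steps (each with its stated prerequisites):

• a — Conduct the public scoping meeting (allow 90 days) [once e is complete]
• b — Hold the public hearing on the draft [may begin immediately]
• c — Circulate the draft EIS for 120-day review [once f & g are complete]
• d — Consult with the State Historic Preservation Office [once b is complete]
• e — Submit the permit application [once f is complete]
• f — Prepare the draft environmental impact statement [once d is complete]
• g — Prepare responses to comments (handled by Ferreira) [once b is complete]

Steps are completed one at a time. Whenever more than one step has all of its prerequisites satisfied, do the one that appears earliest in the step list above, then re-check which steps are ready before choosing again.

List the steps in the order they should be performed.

Only b has no prerequisites, so it is first.
d and g are both available; d is listed earlier → d.
f and g are both available; f is listed earlier → f.
e now also ready, so the ready set is {e, g}; e is listed earlier → e.
Ready: a and g. a is listed earlier → a.
Next only g has its prerequisites met → g.
c is the only step now ready → c.

b, d, f, e, a, g, c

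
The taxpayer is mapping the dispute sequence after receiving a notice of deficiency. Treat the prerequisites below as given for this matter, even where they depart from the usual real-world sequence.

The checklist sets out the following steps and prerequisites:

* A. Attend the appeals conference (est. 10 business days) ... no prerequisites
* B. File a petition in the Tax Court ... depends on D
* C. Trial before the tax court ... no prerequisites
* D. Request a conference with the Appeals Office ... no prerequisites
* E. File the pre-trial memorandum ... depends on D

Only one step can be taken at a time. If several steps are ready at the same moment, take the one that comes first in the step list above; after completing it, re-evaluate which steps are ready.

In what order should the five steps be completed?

A C D B E

A, C and D have no prerequisites; A is listed earlier, so A is first.
C and D are both available; C is listed earlier → C.
That leaves D as the only ready step → D.
Now B and E have their prerequisites met. B is listed earlier, so B next.
E needed D, now all done → E.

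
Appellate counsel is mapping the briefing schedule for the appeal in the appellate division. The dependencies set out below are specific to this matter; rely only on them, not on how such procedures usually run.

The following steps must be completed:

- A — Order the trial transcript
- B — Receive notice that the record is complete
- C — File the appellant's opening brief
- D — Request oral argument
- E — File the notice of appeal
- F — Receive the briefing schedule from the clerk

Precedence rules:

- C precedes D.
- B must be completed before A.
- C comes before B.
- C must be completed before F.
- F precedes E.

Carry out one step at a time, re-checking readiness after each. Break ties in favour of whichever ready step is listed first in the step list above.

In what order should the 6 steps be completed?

C has no prerequisites → C first.
Now B, D and F have their prerequisites met. B is listed earlier, so B next.
A, D and F are all available; A is listed earlier → A.
Now D and F have their prerequisites met. D is listed earlier, so D next.
F needed C, now all done → F.
E is the only step now ready → E.

C, B, A, D, F, E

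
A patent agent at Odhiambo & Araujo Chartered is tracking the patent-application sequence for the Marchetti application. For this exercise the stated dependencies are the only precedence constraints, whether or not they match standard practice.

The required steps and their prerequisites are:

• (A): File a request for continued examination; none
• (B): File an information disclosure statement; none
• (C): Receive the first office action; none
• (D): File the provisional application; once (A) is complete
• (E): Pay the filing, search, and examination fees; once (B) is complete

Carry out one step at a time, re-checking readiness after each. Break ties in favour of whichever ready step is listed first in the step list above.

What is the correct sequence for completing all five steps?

(A), (B), (C), (D), (E)

(A), (B) and (C) have no prerequisites; (A) is listed earlier, so (A) is first.
Now (B), (C) and (D) have their prerequisites met. (B) is listed earlier, so (B) next.
Now (C), (D) and (E) have their prerequisites met. (C) is listed earlier, so (C) next.
(D) and (E) are both available; (D) is listed earlier → (D).
(E) needed (B), now all done → (E).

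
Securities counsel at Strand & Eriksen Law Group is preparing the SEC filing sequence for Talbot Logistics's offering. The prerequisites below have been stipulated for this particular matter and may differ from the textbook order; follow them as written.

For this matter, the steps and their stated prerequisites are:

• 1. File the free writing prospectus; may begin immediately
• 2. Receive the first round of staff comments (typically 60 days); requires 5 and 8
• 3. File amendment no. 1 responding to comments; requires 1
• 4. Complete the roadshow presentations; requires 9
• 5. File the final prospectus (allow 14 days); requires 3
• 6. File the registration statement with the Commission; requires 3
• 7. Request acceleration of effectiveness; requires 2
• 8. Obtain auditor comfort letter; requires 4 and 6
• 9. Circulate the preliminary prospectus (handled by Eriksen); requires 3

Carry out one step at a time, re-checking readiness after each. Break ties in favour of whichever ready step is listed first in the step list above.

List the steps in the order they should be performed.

1 has no prerequisites → 1 first.
3 needed 1, now all done → 3.
Now 5, 6 and 9 have their prerequisites met. 5 is listed earlier, so 5 next.
6 and 9 are both available; 6 is listed earlier → 6.
9 needed 3, now all done → 9.
That leaves 4 as the only ready step → 4.
8 is the only step now ready → 8.
2 needed 5 and 8, now all done → 2.
Next only 7 has its prerequisites met → 7.

1, 3, 5, 6, 9, 4, 8, 2, 7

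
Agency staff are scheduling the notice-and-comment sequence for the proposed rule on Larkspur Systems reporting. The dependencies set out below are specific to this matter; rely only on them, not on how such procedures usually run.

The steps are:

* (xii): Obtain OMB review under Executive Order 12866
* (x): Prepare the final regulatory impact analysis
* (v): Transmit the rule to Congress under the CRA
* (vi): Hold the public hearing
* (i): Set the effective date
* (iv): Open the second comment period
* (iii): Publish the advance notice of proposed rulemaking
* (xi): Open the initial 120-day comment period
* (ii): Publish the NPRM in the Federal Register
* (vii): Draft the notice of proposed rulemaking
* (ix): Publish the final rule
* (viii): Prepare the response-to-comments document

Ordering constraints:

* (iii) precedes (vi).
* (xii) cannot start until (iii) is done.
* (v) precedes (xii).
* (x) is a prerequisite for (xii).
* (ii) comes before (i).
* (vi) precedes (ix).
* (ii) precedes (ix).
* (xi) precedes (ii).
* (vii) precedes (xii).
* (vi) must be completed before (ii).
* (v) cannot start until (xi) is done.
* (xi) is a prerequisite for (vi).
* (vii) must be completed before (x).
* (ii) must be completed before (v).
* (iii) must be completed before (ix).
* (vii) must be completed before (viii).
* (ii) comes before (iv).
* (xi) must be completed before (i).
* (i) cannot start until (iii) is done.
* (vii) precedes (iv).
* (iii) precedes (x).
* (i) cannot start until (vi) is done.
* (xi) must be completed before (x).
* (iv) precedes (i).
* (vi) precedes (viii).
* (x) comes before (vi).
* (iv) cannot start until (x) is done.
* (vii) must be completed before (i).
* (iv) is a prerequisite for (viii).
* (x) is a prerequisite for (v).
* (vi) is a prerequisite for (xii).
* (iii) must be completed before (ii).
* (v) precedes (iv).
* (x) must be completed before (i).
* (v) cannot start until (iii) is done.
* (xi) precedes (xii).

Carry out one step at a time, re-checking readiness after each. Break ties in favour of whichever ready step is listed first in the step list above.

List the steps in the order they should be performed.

(iii) → (xi) → (vii) → (x) → (vi) → (ii) → (v) → (xii) → (iv) → (i) → (ix) → (viii)

Nothing is required for (iii), (xi) and (vii). (iii) is listed earlier → (iii) first.
Ready: (xi) and (vii). (xi) is listed earlier → (xi).
(vii) is the only step now ready → (vii).
(x) needed (iii), (xi) and (vii), now all done → (x).
Next only (vi) has its prerequisites met → (vi).
Next only (ii) has its prerequisites met → (ii).
Now (v) and (ix) have their prerequisites met. (v) is listed earlier, so (v) next.
Ready: (xii), (iv) and (ix). (xii) is listed earlier → (xii).
(iv) and (ix) are both available; (iv) is listed earlier → (iv).
(i), (ix) and (viii) are all available; (i) is listed earlier → (i).
(ix) and (viii) are both available; (ix) is listed earlier → (ix).
(viii) needed (vi), (iv) and (vii), now all done → (viii).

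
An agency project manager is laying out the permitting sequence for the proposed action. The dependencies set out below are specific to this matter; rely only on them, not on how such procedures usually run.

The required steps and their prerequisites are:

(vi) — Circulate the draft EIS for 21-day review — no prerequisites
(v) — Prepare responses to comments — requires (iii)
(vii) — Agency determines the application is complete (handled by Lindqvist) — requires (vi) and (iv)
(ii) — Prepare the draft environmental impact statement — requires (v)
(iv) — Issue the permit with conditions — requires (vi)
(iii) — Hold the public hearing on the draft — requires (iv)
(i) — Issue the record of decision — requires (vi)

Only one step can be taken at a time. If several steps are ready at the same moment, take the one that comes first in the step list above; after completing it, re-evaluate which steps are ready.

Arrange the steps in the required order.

(vi), (iv), (vii), (iii), (v), (ii), (i)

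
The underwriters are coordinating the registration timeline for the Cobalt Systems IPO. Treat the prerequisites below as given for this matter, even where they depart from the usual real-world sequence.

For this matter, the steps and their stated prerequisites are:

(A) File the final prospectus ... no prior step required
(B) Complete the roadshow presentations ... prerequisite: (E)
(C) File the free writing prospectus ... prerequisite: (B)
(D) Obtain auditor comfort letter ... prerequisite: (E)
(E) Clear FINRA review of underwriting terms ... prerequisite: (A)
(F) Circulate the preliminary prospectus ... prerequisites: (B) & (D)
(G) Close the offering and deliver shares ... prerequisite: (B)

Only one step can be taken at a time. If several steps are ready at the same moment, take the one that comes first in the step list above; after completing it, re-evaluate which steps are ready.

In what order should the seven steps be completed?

(A) is the only step with nothing outstanding, so it goes first.
Next only (E) has its prerequisites met → (E).
Ready: (B) and (D). (B) is listed earlier → (B).
Ready: (C), (D) and (G). (C) is listed earlier → (C).
Ready: (D) and (G). (D) is listed earlier → (D).
(F) now also ready, so the ready set is {(F), (G)}; (F) is listed earlier → (F).
(G) needed (B), now all done → (G).

(A) → (E) → (B) → (C) → (D) → (F) → (G)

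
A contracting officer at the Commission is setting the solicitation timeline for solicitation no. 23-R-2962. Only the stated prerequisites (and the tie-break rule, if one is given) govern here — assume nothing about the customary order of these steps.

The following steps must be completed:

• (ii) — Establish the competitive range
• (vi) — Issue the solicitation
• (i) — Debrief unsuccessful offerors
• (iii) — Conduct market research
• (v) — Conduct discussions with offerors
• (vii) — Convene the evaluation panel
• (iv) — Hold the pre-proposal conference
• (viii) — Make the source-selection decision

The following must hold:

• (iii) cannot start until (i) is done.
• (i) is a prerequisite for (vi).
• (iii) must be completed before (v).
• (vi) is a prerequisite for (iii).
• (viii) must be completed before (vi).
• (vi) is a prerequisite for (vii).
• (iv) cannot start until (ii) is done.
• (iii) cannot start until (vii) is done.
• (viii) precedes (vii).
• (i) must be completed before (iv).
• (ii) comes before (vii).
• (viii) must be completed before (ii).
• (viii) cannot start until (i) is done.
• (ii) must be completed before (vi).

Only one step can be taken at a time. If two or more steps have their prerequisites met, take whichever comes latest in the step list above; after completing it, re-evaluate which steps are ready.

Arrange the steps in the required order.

Only (i) has no prerequisites, so it is first.
(viii) is the only step now ready → (viii).
(ii) is the only step now ready → (ii).
(iv) and (vi) are both available; (iv) is listed later → (iv).
Next only (vi) has its prerequisites met → (vi).
(vii) needed (viii), (vi) and (ii), now all done → (vii).
(iii) needed (vii), (i) and (vi), now all done → (iii).
(v) needed (iii), now all done → (v).

(i), (viii), (ii), (iv), (vi), (vii), (iii), (v)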